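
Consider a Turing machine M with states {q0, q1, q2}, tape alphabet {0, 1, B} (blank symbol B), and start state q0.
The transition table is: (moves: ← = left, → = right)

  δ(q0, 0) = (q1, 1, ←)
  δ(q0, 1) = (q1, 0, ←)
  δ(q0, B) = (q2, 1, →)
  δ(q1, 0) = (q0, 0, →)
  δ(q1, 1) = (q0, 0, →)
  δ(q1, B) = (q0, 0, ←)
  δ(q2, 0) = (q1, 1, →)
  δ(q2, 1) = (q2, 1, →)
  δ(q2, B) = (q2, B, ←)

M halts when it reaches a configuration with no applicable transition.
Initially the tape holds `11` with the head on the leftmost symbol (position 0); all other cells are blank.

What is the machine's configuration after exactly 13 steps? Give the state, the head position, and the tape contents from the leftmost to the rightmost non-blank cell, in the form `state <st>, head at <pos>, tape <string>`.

state=q0 head=0 tape=BB[1]1   (q0,1)→(q1,0,←)
state=q1 head=-1 tape=B[B]01   (q1,B)→(q0,0,←)
state=q0 head=-2 tape=[B]001   (q0,B)→(q2,1,→)
state=q2 head=-1 tape=1[0]01   (q2,0)→(q1,1,→)
state=q1 head=0 tape=11[0]1   (q1,0)→(q0,0,→)
state=q0 head=1 tape=110[1]   (q0,1)→(q1,0,←)
state=q1 head=0 tape=11[0]0   (q1,0)→(q0,0,→)
state=q0 head=1 tape=110[0]   (q0,0)→(q1,1,←)
state=q1 head=0 tape=11[0]1   (q1,0)→(q0,0,→)
state=q0 head=1 tape=110[1]   (q0,1)→(q1,0,←)
state=q1 head=0 tape=11[0]0   (q1,0)→(q0,0,→)
state=q0 head=1 tape=110[0]   (q0,0)→(q1,1,←)
state=q1 head=0 tape=11[0]1   (q1,0)→(q0,0,→)
state=q0 head=1 tape=110[1]
After 13 steps: state q0, head at 1, tape 1101.

state q0, head at 1, tape 1101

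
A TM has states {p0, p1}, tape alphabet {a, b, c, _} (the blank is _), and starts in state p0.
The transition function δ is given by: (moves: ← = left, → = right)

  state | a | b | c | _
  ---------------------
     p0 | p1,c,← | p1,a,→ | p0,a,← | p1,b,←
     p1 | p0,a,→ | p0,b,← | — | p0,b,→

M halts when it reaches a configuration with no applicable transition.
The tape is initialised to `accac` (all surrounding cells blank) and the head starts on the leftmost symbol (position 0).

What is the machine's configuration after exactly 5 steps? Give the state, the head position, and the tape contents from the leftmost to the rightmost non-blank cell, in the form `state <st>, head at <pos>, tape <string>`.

p0 | _[a]ccac   read a → write c, move ←, go to p1
p1 | [_]cccac   read _ → write b, move →, go to p0
p0 | b[c]ccac   read c → write a, move ←, go to p0
p0 | [b]accac   read b → write a, move →, go to p1
p1 | a[a]ccac   read a → write a, move →, go to p0
p0 | aa[c]cac
After 5 steps: state p0, head at 1, tape aaccac.

state p0, head at 1, tape aaccac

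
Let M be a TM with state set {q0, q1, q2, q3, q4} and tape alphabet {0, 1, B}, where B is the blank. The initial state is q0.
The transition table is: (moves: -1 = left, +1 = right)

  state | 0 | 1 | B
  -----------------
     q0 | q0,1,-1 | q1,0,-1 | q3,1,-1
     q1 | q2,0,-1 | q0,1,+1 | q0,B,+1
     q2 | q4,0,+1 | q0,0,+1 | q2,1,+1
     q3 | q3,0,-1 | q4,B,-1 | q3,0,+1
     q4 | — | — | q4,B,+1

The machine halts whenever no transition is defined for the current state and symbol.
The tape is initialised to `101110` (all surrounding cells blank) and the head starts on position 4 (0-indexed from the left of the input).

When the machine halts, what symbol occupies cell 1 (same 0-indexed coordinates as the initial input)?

q0 | BB1011[1]0   read 1 → write 0, move -1, go to q1
q1 | BB101[1]00   read 1 → write 1, move +1, go to q0
q0 | BB1011[0]0   read 0 → write 1, move -1, go to q0
q0 | BB101[1]10   read 1 → write 0, move -1, go to q1
q1 | BB10[1]010   read 1 → write 1, move +1, go to q0
q0 | BB101[0]10   read 0 → write 1, move -1, go to q0
q0 | BB10[1]110   read 1 → write 0, move -1, go to q1
q1 | BB1[0]0110   read 0 → write 0, move -1, go to q2
q2 | BB[1]00110   read 1 → write 0, move +1, go to q0
q0 | BB0[0]0110   read 0 → write 1, move -1, go to q0
q0 | BB[0]10110   read 0 → write 1, move -1, go to q0
q0 | B[B]110110   read B → write 1, move -1, go to q3
q3 | [B]1110110   read B → write 0, move +1, go to q3
q3 | 0[1]110110   read 1 → write B, move -1, go to q4
q4 | [0]B110110
Cell 1 holds 1 when M halts.

1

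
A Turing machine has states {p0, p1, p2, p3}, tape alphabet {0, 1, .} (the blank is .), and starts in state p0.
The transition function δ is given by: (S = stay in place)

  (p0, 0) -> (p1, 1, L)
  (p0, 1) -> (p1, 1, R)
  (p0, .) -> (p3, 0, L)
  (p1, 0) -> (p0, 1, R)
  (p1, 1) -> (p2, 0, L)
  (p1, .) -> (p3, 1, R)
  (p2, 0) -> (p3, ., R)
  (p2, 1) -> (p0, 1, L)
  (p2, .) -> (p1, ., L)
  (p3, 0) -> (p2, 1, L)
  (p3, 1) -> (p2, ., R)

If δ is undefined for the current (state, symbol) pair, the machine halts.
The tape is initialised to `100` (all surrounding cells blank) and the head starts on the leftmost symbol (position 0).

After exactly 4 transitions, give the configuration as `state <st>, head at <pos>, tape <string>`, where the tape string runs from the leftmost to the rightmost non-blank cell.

state=p0 head=0 tape=[1]00   (p0,1)→(p1,1,R)
state=p1 head=1 tape=1[0]0   (p1,0)→(p0,1,R)
state=p0 head=2 tape=11[0]   (p0,0)→(p1,1,L)
state=p1 head=1 tape=1[1]1   (p1,1)→(p2,0,L)
state=p2 head=0 tape=[1]01
After 4 steps: state p2, head at 0, tape 101.

state p2, head at 0, tape 101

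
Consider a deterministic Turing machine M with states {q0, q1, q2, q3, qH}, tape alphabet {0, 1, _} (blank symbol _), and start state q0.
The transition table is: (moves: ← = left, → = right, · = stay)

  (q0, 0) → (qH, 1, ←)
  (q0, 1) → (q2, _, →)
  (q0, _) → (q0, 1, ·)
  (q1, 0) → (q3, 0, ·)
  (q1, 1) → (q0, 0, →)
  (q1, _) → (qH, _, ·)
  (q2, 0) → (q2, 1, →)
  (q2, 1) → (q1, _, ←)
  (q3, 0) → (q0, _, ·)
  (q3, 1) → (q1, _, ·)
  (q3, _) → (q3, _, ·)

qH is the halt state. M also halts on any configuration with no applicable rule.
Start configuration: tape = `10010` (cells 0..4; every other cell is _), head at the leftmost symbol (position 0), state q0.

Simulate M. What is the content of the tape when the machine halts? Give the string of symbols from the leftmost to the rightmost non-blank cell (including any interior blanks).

10_1

q0 | [1]0010_   read 1 → write _, move →, go to q2
q2 | _[0]010_   read 0 → write 1, move →, go to q2
q2 | _1[0]10_   read 0 → write 1, move →, go to q2
q2 | _11[1]0_   read 1 → write _, move ←, go to q1
q1 | _1[1]_0_   read 1 → write 0, move →, go to q0
q0 | _10[_]0_   read _ → write 1, move ·, go to q0
q0 | _10[1]0_   read 1 → write _, move →, go to q2
q2 | _10_[0]_   read 0 → write 1, move →, go to q2
q2 | _10_1[_]
The non-blank tape span at halt is 10_1.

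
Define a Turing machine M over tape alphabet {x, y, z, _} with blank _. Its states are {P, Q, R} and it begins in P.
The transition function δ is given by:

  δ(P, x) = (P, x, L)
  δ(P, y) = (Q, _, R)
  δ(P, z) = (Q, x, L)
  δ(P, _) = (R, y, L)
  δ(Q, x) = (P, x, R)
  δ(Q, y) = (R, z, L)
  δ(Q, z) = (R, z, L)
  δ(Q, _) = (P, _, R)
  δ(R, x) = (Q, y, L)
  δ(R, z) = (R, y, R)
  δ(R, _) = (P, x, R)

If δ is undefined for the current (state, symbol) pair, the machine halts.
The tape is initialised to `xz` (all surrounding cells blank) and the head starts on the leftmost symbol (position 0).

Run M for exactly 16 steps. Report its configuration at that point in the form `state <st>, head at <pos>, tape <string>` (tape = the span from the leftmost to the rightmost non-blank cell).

state=P head=0 tape=___[x]z   (P,x)→(P,x,L)
state=P head=-1 tape=__[_]xz   (P,_)→(R,y,L)
state=R head=-2 tape=_[_]yxz   (R,_)→(P,x,R)
state=P head=-1 tape=_x[y]xz   (P,y)→(Q,_,R)
state=Q head=0 tape=_x_[x]z   (Q,x)→(P,x,R)
state=P head=1 tape=_x_x[z]   (P,z)→(Q,x,L)
state=Q head=0 tape=_x_[x]x   (Q,x)→(P,x,R)
state=P head=1 tape=_x_x[x]   (P,x)→(P,x,L)
state=P head=0 tape=_x_[x]x   (P,x)→(P,x,L)
state=P head=-1 tape=_x[_]xx   (P,_)→(R,y,L)
state=R head=-2 tape=_[x]yxx   (R,x)→(Q,y,L)
state=Q head=-3 tape=[_]yyxx   (Q,_)→(P,_,R)
state=P head=-2 tape=_[y]yxx   (P,y)→(Q,_,R)
state=Q head=-1 tape=__[y]xx   (Q,y)→(R,z,L)
state=R head=-2 tape=_[_]zxx   (R,_)→(P,x,R)
state=P head=-1 tape=_x[z]xx   (P,z)→(Q,x,L)
state=Q head=-2 tape=_[x]xxx
After 16 steps: state Q, head at -2, tape xxxx.

state Q, head at -2, tape xxxx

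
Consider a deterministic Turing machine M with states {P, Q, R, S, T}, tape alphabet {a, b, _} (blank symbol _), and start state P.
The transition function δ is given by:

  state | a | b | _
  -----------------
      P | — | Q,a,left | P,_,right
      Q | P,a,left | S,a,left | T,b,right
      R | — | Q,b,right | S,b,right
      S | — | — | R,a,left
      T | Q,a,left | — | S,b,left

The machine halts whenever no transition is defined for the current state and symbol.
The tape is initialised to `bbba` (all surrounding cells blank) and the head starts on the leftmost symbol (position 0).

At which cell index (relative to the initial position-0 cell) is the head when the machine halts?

-2

state=P head=0 tape=___[b]bba   (P,b)→(Q,a,left)
state=Q head=-1 tape=__[_]abba   (Q,_)→(T,b,right)
state=T head=0 tape=__b[a]bba   (T,a)→(Q,a,left)
state=Q head=-1 tape=__[b]abba   (Q,b)→(S,a,left)
state=S head=-2 tape=_[_]aabba   (S,_)→(R,a,left)
state=R head=-3 tape=[_]aaabba   (R,_)→(S,b,right)
state=S head=-2 tape=b[a]aabba
At halt the head is at cell -2.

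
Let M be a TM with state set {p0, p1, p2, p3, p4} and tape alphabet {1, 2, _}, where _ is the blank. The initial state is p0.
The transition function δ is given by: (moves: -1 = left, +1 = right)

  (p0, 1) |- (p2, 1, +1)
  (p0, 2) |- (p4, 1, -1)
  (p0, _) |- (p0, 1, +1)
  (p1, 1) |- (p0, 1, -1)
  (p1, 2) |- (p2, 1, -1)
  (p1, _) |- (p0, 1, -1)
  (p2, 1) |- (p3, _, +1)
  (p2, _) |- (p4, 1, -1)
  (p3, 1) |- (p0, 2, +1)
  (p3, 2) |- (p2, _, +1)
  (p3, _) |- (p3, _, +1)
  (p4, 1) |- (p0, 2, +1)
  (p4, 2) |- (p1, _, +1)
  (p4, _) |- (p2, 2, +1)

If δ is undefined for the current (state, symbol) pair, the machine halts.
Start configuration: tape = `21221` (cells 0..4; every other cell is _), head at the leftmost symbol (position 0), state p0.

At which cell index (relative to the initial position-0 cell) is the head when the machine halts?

3

state=p0 head=0 tape=_[2]1221   (p0,2)→(p4,1,-1)
state=p4 head=-1 tape=[_]11221   (p4,_)→(p2,2,+1)
state=p2 head=0 tape=2[1]1221   (p2,1)→(p3,_,+1)
state=p3 head=1 tape=2_[1]221   (p3,1)→(p0,2,+1)
state=p0 head=2 tape=2_2[2]21   (p0,2)→(p4,1,-1)
state=p4 head=1 tape=2_[2]121   (p4,2)→(p1,_,+1)
state=p1 head=2 tape=2__[1]21   (p1,1)→(p0,1,-1)
state=p0 head=1 tape=2_[_]121   (p0,_)→(p0,1,+1)
state=p0 head=2 tape=2_1[1]21   (p0,1)→(p2,1,+1)
state=p2 head=3 tape=2_11[2]1
At halt the head is at cell 3.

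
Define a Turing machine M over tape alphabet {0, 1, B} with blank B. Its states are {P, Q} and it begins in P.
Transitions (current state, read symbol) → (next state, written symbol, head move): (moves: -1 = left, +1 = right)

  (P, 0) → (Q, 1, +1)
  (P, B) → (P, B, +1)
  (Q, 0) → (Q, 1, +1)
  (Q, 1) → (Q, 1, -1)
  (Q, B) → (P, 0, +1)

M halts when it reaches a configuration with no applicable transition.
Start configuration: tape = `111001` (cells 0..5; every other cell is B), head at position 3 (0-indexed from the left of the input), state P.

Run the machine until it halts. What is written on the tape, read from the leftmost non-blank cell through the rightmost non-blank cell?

0111111

state=P head=3 tape=B111[0]01   (P,0)→(Q,1,+1)
state=Q head=4 tape=B1111[0]1   (Q,0)→(Q,1,+1)
state=Q head=5 tape=B11111[1]   (Q,1)→(Q,1,-1)
state=Q head=4 tape=B1111[1]1   (Q,1)→(Q,1,-1)
state=Q head=3 tape=B111[1]11   (Q,1)→(Q,1,-1)
state=Q head=2 tape=B11[1]111   (Q,1)→(Q,1,-1)
state=Q head=1 tape=B1[1]1111   (Q,1)→(Q,1,-1)
state=Q head=0 tape=B[1]11111   (Q,1)→(Q,1,-1)
state=Q head=-1 tape=[B]111111   (Q,B)→(P,0,+1)
state=P head=0 tape=0[1]11111
The non-blank tape span at halt is 0111111.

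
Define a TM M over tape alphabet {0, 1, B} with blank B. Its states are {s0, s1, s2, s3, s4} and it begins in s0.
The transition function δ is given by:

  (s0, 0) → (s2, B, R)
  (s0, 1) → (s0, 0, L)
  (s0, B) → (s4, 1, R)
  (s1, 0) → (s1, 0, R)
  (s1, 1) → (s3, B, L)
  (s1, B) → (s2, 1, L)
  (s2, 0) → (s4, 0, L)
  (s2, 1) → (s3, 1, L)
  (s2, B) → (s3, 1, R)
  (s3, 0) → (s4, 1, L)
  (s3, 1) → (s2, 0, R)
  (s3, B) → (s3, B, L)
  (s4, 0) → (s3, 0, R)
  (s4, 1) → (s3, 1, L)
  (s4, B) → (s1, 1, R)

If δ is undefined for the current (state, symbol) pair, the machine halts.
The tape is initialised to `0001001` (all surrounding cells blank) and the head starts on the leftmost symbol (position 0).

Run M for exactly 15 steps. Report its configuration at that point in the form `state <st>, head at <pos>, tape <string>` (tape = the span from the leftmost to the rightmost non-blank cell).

state s2, head at 3, tape 1001101

state=s0 head=0 tape=[0]001001   (s0,0)→(s2,B,R)
state=s2 head=1 tape=B[0]01001   (s2,0)→(s4,0,L)
state=s4 head=0 tape=[B]001001   (s4,B)→(s1,1,R)
state=s1 head=1 tape=1[0]01001   (s1,0)→(s1,0,R)
state=s1 head=2 tape=10[0]1001   (s1,0)→(s1,0,R)
state=s1 head=3 tape=100[1]001   (s1,1)→(s3,B,L)
state=s3 head=2 tape=10[0]B001   (s3,0)→(s4,1,L)
state=s4 head=1 tape=1[0]1B001   (s4,0)→(s3,0,R)
state=s3 head=2 tape=10[1]B001   (s3,1)→(s2,0,R)
state=s2 head=3 tape=100[B]001   (s2,B)→(s3,1,R)
state=s3 head=4 tape=1001[0]01   (s3,0)→(s4,1,L)
state=s4 head=3 tape=100[1]101   (s4,1)→(s3,1,L)
state=s3 head=2 tape=10[0]1101   (s3,0)→(s4,1,L)
state=s4 head=1 tape=1[0]11101   (s4,0)→(s3,0,R)
state=s3 head=2 tape=10[1]1101   (s3,1)→(s2,0,R)
state=s2 head=3 tape=100[1]101
After 15 steps: state s2, head at 3, tape 1001101.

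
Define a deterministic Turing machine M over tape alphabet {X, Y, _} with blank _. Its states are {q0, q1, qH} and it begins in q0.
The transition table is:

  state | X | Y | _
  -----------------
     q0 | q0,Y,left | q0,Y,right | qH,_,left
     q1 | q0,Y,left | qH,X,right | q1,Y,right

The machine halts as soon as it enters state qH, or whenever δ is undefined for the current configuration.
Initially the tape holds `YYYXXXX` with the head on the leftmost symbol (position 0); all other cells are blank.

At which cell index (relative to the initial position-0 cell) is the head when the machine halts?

state=q0 head=0 tape=[Y]YYXXXX_   (q0,Y)→(q0,Y,right)
state=q0 head=1 tape=Y[Y]YXXXX_   (q0,Y)→(q0,Y,right)
state=q0 head=2 tape=YY[Y]XXXX_   (q0,Y)→(q0,Y,right)
state=q0 head=3 tape=YYY[X]XXX_   (q0,X)→(q0,Y,left)
state=q0 head=2 tape=YY[Y]YXXX_   (q0,Y)→(q0,Y,right)
state=q0 head=3 tape=YYY[Y]XXX_   (q0,Y)→(q0,Y,right)
state=q0 head=4 tape=YYYY[X]XX_   (q0,X)→(q0,Y,left)
state=q0 head=3 tape=YYY[Y]YXX_   (q0,Y)→(q0,Y,right)
state=q0 head=4 tape=YYYY[Y]XX_   (q0,Y)→(q0,Y,right)
state=q0 head=5 tape=YYYYY[X]X_   (q0,X)→(q0,Y,left)
state=q0 head=4 tape=YYYY[Y]YX_   (q0,Y)→(q0,Y,right)
state=q0 head=5 tape=YYYYY[Y]X_   (q0,Y)→(q0,Y,right)
state=q0 head=6 tape=YYYYYY[X]_   (q0,X)→(q0,Y,left)
state=q0 head=5 tape=YYYYY[Y]Y_   (q0,Y)→(q0,Y,right)
state=q0 head=6 tape=YYYYYY[Y]_   (q0,Y)→(q0,Y,right)
state=q0 head=7 tape=YYYYYYY[_]   (q0,_)→(qH,_,left)
state=qH head=6 tape=YYYYYY[Y]_
At halt the head is at cell 6.

6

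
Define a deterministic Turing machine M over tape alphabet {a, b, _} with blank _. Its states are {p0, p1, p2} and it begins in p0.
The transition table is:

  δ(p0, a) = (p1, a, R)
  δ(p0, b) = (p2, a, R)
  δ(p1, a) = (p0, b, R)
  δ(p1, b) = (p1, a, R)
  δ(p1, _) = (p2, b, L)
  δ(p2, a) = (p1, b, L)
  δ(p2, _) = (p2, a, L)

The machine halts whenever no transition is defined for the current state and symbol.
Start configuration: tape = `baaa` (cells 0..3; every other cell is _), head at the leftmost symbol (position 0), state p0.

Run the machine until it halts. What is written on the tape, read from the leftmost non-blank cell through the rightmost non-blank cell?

state=p0 head=0 tape=[b]aaa__   (p0,b)→(p2,a,R)
state=p2 head=1 tape=a[a]aa__   (p2,a)→(p1,b,L)
state=p1 head=0 tape=[a]baa__   (p1,a)→(p0,b,R)
state=p0 head=1 tape=b[b]aa__   (p0,b)→(p2,a,R)
state=p2 head=2 tape=ba[a]a__   (p2,a)→(p1,b,L)
state=p1 head=1 tape=b[a]ba__   (p1,a)→(p0,b,R)
state=p0 head=2 tape=bb[b]a__   (p0,b)→(p2,a,R)
state=p2 head=3 tape=bba[a]__   (p2,a)→(p1,b,L)
state=p1 head=2 tape=bb[a]b__   (p1,a)→(p0,b,R)
state=p0 head=3 tape=bbb[b]__   (p0,b)→(p2,a,R)
state=p2 head=4 tape=bbba[_]_   (p2,_)→(p2,a,L)
state=p2 head=3 tape=bbb[a]a_   (p2,a)→(p1,b,L)
state=p1 head=2 tape=bb[b]ba_   (p1,b)→(p1,a,R)
state=p1 head=3 tape=bba[b]a_   (p1,b)→(p1,a,R)
state=p1 head=4 tape=bbaa[a]_   (p1,a)→(p0,b,R)
state=p0 head=5 tape=bbaab[_]
The non-blank tape span at halt is bbaab.

bbaab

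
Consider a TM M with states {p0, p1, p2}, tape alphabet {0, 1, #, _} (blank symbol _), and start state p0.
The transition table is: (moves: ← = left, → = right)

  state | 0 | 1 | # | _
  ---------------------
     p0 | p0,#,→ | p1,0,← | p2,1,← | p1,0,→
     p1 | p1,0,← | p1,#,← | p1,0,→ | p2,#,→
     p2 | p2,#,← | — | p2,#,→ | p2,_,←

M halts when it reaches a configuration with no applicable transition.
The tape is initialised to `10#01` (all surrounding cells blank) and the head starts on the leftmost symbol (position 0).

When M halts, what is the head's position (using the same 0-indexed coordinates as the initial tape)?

p0 | _[1]0#01   read 1 → write 0, move ←, go to p1
p1 | [_]00#01   read _ → write #, move →, go to p2
p2 | #[0]0#01   read 0 → write #, move ←, go to p2
p2 | [#]#0#01   read # → write #, move →, go to p2
p2 | #[#]0#01   read # → write #, move →, go to p2
p2 | ##[0]#01   read 0 → write #, move ←, go to p2
p2 | #[#]##01   read # → write #, move →, go to p2
p2 | ##[#]#01   read # → write #, move →, go to p2
p2 | ###[#]01   read # → write #, move →, go to p2
p2 | ####[0]1   read 0 → write #, move ←, go to p2
p2 | ###[#]#1   read # → write #, move →, go to p2
p2 | ####[#]1   read # → write #, move →, go to p2
p2 | #####[1]
At halt the head is at cell 4.

4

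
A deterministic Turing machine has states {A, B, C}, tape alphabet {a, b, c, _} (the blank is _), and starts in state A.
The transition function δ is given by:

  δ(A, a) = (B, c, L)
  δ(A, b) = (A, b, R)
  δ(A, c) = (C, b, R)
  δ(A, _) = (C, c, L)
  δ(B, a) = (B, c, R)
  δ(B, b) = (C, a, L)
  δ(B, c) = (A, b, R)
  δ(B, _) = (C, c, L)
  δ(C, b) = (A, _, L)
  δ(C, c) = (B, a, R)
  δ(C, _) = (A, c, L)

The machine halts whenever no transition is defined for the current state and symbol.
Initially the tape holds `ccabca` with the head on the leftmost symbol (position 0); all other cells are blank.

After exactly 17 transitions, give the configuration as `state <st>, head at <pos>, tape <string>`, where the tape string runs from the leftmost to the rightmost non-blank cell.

A | [c]cabca_   read c → write b, move R, go to C
C | b[c]abca_   read c → write a, move R, go to B
B | ba[a]bca_   read a → write c, move R, go to B
B | bac[b]ca_   read b → write a, move L, go to C
C | ba[c]aca_   read c → write a, move R, go to B
B | baa[a]ca_   read a → write c, move R, go to B
B | baac[c]a_   read c → write b, move R, go to A
A | baacb[a]_   read a → write c, move L, go to B
B | baac[b]c_   read b → write a, move L, go to C
C | baa[c]ac_   read c → write a, move R, go to B
B | baaa[a]c_   read a → write c, move R, go to B
B | baaac[c]_   read c → write b, move R, go to A
A | baaacb[_]   read _ → write c, move L, go to C
C | baaac[b]c   read b → write _, move L, go to A
A | baaa[c]_c   read c → write b, move R, go to C
C | baaab[_]c   read _ → write c, move L, go to A
A | baaa[b]cc   read b → write b, move R, go to A
A | baaab[c]c
After 17 steps: state A, head at 5, tape baaabcc.

state A, head at 5, tape baaabcc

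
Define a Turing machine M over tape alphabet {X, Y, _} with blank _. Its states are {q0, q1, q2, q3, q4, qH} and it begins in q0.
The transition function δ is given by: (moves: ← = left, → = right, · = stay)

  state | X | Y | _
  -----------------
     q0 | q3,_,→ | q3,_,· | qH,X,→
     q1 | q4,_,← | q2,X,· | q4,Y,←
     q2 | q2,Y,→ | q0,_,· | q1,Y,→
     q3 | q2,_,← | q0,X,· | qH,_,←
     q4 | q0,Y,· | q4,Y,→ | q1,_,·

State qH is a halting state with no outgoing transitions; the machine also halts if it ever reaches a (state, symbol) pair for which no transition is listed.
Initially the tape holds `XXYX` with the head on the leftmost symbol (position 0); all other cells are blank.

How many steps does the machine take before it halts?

q0 | [X]XYX   read X → write _, move →, go to q3
q3 | _[X]YX   read X → write _, move ←, go to q2
q2 | [_]_YX   read _ → write Y, move →, go to q1
q1 | Y[_]YX   read _ → write Y, move ←, go to q4
q4 | [Y]YYX   read Y → write Y, move →, go to q4
q4 | Y[Y]YX   read Y → write Y, move →, go to q4
q4 | YY[Y]X   read Y → write Y, move →, go to q4
q4 | YYY[X]   read X → write Y, move ·, go to q0
q0 | YYY[Y]   read Y → write _, move ·, go to q3
q3 | YYY[_]   read _ → write _, move ←, go to qH
qH | YY[Y]_
M halts after 10 transitions.

10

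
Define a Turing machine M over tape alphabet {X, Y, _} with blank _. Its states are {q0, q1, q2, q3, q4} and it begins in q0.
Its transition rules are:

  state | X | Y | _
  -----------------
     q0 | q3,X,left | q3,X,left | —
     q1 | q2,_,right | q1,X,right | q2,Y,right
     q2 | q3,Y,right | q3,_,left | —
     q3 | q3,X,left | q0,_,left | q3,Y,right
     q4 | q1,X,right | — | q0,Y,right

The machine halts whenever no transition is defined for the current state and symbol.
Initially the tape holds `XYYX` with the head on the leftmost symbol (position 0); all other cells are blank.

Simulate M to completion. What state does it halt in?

q0

state=q0 head=0 tape=__[X]YYX   (q0,X)→(q3,X,left)
state=q3 head=-1 tape=_[_]XYYX   (q3,_)→(q3,Y,right)
state=q3 head=0 tape=_Y[X]YYX   (q3,X)→(q3,X,left)
state=q3 head=-1 tape=_[Y]XYYX   (q3,Y)→(q0,_,left)
state=q0 head=-2 tape=[_]_XYYX
No transition is defined for (q0, _); M halts in state q0.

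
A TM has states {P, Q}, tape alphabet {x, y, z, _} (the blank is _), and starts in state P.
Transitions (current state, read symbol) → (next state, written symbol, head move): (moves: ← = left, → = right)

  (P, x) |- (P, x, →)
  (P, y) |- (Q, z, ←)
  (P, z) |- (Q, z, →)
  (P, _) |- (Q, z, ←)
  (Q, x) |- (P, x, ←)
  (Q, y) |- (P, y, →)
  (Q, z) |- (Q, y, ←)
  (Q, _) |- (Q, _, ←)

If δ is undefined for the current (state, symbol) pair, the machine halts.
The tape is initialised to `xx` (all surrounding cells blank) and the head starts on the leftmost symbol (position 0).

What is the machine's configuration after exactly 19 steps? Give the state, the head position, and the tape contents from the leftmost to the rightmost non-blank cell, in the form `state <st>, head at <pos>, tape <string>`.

state Q, head at 1, tape xxy

P | [x]x__   read x → write x, move →, go to P
P | x[x]__   read x → write x, move →, go to P
P | xx[_]_   read _ → write z, move ←, go to Q
Q | x[x]z_   read x → write x, move ←, go to P
P | [x]xz_   read x → write x, move →, go to P
P | x[x]z_   read x → write x, move →, go to P
P | xx[z]_   read z → write z, move →, go to Q
Q | xxz[_]   read _ → write _, move ←, go to Q
Q | xx[z]_   read z → write y, move ←, go to Q
Q | x[x]y_   read x → write x, move ←, go to P
P | [x]xy_   read x → write x, move →, go to P
P | x[x]y_   read x → write x, move →, go to P
P | xx[y]_   read y → write z, move ←, go to Q
Q | x[x]z_   read x → write x, move ←, go to P
P | [x]xz_   read x → write x, move →, go to P
P | x[x]z_   read x → write x, move →, go to P
P | xx[z]_   read z → write z, move →, go to Q
Q | xxz[_]   read _ → write _, move ←, go to Q
Q | xx[z]_   read z → write y, move ←, go to Q
Q | x[x]y_
After 19 steps: state Q, head at 1, tape xxy.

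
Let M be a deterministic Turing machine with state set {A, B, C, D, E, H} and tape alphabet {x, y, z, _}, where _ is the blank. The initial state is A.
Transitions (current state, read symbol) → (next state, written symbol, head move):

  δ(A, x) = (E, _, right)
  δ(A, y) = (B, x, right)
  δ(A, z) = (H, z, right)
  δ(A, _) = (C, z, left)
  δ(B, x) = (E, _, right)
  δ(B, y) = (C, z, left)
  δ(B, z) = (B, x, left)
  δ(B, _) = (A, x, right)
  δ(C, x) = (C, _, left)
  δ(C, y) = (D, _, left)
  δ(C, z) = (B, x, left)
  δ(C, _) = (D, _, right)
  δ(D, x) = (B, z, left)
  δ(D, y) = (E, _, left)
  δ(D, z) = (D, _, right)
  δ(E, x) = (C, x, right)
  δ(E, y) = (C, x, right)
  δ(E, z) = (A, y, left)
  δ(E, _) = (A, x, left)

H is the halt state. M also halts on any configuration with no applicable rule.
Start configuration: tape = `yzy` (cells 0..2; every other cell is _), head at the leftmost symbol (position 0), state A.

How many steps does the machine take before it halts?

state=A head=0 tape=[y]zy   (A,y)→(B,x,right)
state=B head=1 tape=x[z]y   (B,z)→(B,x,left)
state=B head=0 tape=[x]xy   (B,x)→(E,_,right)
state=E head=1 tape=_[x]y   (E,x)→(C,x,right)
state=C head=2 tape=_x[y]   (C,y)→(D,_,left)
state=D head=1 tape=_[x]_   (D,x)→(B,z,left)
state=B head=0 tape=[_]z_   (B,_)→(A,x,right)
state=A head=1 tape=x[z]_   (A,z)→(H,z,right)
state=H head=2 tape=xz[_]
M halts after 8 transitions.

8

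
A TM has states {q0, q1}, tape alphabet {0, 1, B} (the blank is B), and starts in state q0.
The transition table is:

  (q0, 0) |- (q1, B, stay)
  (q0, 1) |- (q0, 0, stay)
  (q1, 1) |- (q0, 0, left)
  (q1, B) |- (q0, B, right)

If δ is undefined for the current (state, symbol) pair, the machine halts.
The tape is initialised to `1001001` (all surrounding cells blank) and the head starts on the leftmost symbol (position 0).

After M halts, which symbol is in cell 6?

state=q0 head=0 tape=[1]001001B   (q0,1)→(q0,0,stay)
state=q0 head=0 tape=[0]001001B   (q0,0)→(q1,B,stay)
state=q1 head=0 tape=[B]001001B   (q1,B)→(q0,B,right)
state=q0 head=1 tape=B[0]01001B   (q0,0)→(q1,B,stay)
state=q1 head=1 tape=B[B]01001B   (q1,B)→(q0,B,right)
state=q0 head=2 tape=BB[0]1001B   (q0,0)→(q1,B,stay)
state=q1 head=2 tape=BB[B]1001B   (q1,B)→(q0,B,right)
state=q0 head=3 tape=BBB[1]001B   (q0,1)→(q0,0,stay)
state=q0 head=3 tape=BBB[0]001B   (q0,0)→(q1,B,stay)
state=q1 head=3 tape=BBB[B]001B   (q1,B)→(q0,B,right)
state=q0 head=4 tape=BBBB[0]01B   (q0,0)→(q1,B,stay)
state=q1 head=4 tape=BBBB[B]01B   (q1,B)→(q0,B,right)
state=q0 head=5 tape=BBBBB[0]1B   (q0,0)→(q1,B,stay)
state=q1 head=5 tape=BBBBB[B]1B   (q1,B)→(q0,B,right)
state=q0 head=6 tape=BBBBBB[1]B   (q0,1)→(q0,0,stay)
state=q0 head=6 tape=BBBBBB[0]B   (q0,0)→(q1,B,stay)
state=q1 head=6 tape=BBBBBB[B]B   (q1,B)→(q0,B,right)
state=q0 head=7 tape=BBBBBBB[B]
Cell 6 holds B when M halts.

B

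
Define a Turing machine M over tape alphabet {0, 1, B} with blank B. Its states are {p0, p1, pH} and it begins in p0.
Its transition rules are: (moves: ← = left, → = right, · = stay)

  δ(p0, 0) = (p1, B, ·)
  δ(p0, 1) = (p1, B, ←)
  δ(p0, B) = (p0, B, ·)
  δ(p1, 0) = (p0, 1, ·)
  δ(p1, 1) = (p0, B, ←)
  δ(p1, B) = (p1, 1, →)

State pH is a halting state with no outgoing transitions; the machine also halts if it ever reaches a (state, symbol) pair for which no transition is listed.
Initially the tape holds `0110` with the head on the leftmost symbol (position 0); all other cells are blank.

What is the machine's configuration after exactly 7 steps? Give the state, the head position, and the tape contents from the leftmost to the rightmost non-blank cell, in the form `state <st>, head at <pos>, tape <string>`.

p0 | B[0]110   read 0 → write B, move ·, go to p1
p1 | B[B]110   read B → write 1, move →, go to p1
p1 | B1[1]10   read 1 → write B, move ←, go to p0
p0 | B[1]B10   read 1 → write B, move ←, go to p1
p1 | [B]BB10   read B → write 1, move →, go to p1
p1 | 1[B]B10   read B → write 1, move →, go to p1
p1 | 11[B]10   read B → write 1, move →, go to p1
p1 | 111[1]0
After 7 steps: state p1, head at 2, tape 11110.

state p1, head at 2, tape 11110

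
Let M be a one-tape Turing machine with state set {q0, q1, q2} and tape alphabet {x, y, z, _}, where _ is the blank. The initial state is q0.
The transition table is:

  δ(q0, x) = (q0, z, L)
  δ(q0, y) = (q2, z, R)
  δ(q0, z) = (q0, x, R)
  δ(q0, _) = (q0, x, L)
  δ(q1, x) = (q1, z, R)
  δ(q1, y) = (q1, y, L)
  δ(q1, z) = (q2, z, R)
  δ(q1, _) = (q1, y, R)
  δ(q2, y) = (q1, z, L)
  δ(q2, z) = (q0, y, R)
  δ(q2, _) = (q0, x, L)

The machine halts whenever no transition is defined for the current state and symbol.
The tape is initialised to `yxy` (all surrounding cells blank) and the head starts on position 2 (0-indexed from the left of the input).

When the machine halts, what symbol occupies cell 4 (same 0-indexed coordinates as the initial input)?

z

q0 | yx[y]____   read y → write z, move R, go to q2
q2 | yxz[_]___   read _ → write x, move L, go to q0
q0 | yx[z]x___   read z → write x, move R, go to q0
q0 | yxx[x]___   read x → write z, move L, go to q0
q0 | yx[x]z___   read x → write z, move L, go to q0
q0 | y[x]zz___   read x → write z, move L, go to q0
q0 | [y]zzz___   read y → write z, move R, go to q2
q2 | z[z]zz___   read z → write y, move R, go to q0
q0 | zy[z]z___   read z → write x, move R, go to q0
q0 | zyx[z]___   read z → write x, move R, go to q0
q0 | zyxx[_]__   read _ → write x, move L, go to q0
q0 | zyx[x]x__   read x → write z, move L, go to q0
q0 | zy[x]zx__   read x → write z, move L, go to q0
q0 | z[y]zzx__   read y → write z, move R, go to q2
q2 | zz[z]zx__   read z → write y, move R, go to q0
q0 | zzy[z]x__   read z → write x, move R, go to q0
q0 | zzyx[x]__   read x → write z, move L, go to q0
q0 | zzy[x]z__   read x → write z, move L, go to q0
q0 | zz[y]zz__   read y → write z, move R, go to q2
q2 | zzz[z]z__   read z → write y, move R, go to q0
q0 | zzzy[z]__   read z → write x, move R, go to q0
q0 | zzzyx[_]_   read _ → write x, move L, go to q0
q0 | zzzy[x]x_   read x → write z, move L, go to q0
q0 | zzz[y]zx_   read y → write z, move R, go to q2
q2 | zzzz[z]x_   read z → write y, move R, go to q0
q0 | zzzzy[x]_   read x → write z, move L, go to q0
q0 | zzzz[y]z_   read y → write z, move R, go to q2
q2 | zzzzz[z]_   read z → write y, move R, go to q0
q0 | zzzzzy[_]   read _ → write x, move L, go to q0
q0 | zzzzz[y]x   read y → write z, move R, go to q2
q2 | zzzzzz[x]
Cell 4 holds z when M halts.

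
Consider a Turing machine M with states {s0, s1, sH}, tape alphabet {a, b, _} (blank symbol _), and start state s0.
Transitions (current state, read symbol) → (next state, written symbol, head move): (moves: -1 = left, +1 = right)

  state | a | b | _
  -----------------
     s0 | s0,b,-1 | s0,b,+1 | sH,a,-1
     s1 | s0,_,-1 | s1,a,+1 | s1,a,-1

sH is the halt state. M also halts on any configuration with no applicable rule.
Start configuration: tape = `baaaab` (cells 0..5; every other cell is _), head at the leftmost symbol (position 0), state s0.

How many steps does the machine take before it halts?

15

state=s0 head=0 tape=[b]aaaab_   (s0,b)→(s0,b,+1)
state=s0 head=1 tape=b[a]aaab_   (s0,a)→(s0,b,-1)
state=s0 head=0 tape=[b]baaab_   (s0,b)→(s0,b,+1)
state=s0 head=1 tape=b[b]aaab_   (s0,b)→(s0,b,+1)
state=s0 head=2 tape=bb[a]aab_   (s0,a)→(s0,b,-1)
state=s0 head=1 tape=b[b]baab_   (s0,b)→(s0,b,+1)
state=s0 head=2 tape=bb[b]aab_   (s0,b)→(s0,b,+1)
state=s0 head=3 tape=bbb[a]ab_   (s0,a)→(s0,b,-1)
state=s0 head=2 tape=bb[b]bab_   (s0,b)→(s0,b,+1)
state=s0 head=3 tape=bbb[b]ab_   (s0,b)→(s0,b,+1)
state=s0 head=4 tape=bbbb[a]b_   (s0,a)→(s0,b,-1)
state=s0 head=3 tape=bbb[b]bb_   (s0,b)→(s0,b,+1)
state=s0 head=4 tape=bbbb[b]b_   (s0,b)→(s0,b,+1)
state=s0 head=5 tape=bbbbb[b]_   (s0,b)→(s0,b,+1)
state=s0 head=6 tape=bbbbbb[_]   (s0,_)→(sH,a,-1)
state=sH head=5 tape=bbbbb[b]a
M halts after 15 transitions.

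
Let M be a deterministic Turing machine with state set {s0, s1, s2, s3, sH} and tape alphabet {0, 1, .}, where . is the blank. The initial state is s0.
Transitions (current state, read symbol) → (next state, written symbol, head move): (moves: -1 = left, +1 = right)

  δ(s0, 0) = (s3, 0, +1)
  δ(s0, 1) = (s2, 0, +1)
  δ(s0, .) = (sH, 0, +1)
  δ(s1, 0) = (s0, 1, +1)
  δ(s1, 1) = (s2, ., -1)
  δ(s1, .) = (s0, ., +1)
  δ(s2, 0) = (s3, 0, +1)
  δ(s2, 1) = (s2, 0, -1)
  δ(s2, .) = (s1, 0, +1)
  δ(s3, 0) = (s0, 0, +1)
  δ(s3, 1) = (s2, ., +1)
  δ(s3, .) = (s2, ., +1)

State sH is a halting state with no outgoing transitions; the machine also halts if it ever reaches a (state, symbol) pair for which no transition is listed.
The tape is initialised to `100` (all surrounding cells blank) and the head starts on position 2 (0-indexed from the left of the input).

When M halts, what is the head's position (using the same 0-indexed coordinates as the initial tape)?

s0 | 10[0].....   read 0 → write 0, move +1, go to s3
s3 | 100[.]....   read . → write ., move +1, go to s2
s2 | 100.[.]...   read . → write 0, move +1, go to s1
s1 | 100.0[.]..   read . → write ., move +1, go to s0
s0 | 100.0.[.].   read . → write 0, move +1, go to sH
sH | 100.0.0[.]
At halt the head is at cell 7.

7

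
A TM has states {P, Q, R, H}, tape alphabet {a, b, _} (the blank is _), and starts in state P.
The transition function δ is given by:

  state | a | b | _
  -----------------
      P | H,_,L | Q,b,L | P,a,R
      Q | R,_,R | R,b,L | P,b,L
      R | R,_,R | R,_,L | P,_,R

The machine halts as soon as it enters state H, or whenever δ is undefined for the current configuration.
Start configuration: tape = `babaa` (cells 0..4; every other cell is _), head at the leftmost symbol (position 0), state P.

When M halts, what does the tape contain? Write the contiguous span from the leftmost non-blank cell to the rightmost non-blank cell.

a_baa

state=P head=0 tape=__[b]abaa   (P,b)→(Q,b,L)
state=Q head=-1 tape=_[_]babaa   (Q,_)→(P,b,L)
state=P head=-2 tape=[_]bbabaa   (P,_)→(P,a,R)
state=P head=-1 tape=a[b]babaa   (P,b)→(Q,b,L)
state=Q head=-2 tape=[a]bbabaa   (Q,a)→(R,_,R)
state=R head=-1 tape=_[b]babaa   (R,b)→(R,_,L)
state=R head=-2 tape=[_]_babaa   (R,_)→(P,_,R)
state=P head=-1 tape=_[_]babaa   (P,_)→(P,a,R)
state=P head=0 tape=_a[b]abaa   (P,b)→(Q,b,L)
state=Q head=-1 tape=_[a]babaa   (Q,a)→(R,_,R)
state=R head=0 tape=__[b]abaa   (R,b)→(R,_,L)
state=R head=-1 tape=_[_]_abaa   (R,_)→(P,_,R)
state=P head=0 tape=__[_]abaa   (P,_)→(P,a,R)
state=P head=1 tape=__a[a]baa   (P,a)→(H,_,L)
state=H head=0 tape=__[a]_baa
The non-blank tape span at halt is a_baa.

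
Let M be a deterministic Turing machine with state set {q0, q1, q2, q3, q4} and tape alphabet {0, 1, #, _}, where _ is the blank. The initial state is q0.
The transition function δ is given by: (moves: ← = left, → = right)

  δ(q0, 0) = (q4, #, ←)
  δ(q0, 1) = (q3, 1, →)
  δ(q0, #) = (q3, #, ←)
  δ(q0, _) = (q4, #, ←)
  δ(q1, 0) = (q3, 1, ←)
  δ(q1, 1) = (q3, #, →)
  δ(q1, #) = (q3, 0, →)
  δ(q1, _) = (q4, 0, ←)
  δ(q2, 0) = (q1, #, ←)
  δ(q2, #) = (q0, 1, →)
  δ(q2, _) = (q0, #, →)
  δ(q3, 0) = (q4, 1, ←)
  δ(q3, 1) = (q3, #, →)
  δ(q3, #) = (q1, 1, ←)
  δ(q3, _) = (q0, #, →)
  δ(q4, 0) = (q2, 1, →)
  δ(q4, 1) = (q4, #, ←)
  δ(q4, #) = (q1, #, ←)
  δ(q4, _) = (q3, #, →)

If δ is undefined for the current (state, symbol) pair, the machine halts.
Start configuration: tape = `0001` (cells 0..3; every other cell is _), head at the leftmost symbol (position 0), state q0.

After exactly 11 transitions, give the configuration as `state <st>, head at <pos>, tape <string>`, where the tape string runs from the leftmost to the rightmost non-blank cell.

state q1, head at -1, tape #11101

q0 | __[0]001   read 0 → write #, move ←, go to q4
q4 | _[_]#001   read _ → write #, move →, go to q3
q3 | _#[#]001   read # → write 1, move ←, go to q1
q1 | _[#]1001   read # → write 0, move →, go to q3
q3 | _0[1]001   read 1 → write #, move →, go to q3
q3 | _0#[0]01   read 0 → write 1, move ←, go to q4
q4 | _0[#]101   read # → write #, move ←, go to q1
q1 | _[0]#101   read 0 → write 1, move ←, go to q3
q3 | [_]1#101   read _ → write #, move →, go to q0
q0 | #[1]#101   read 1 → write 1, move →, go to q3
q3 | #1[#]101   read # → write 1, move ←, go to q1
q1 | #[1]1101
After 11 steps: state q1, head at -1, tape #11101.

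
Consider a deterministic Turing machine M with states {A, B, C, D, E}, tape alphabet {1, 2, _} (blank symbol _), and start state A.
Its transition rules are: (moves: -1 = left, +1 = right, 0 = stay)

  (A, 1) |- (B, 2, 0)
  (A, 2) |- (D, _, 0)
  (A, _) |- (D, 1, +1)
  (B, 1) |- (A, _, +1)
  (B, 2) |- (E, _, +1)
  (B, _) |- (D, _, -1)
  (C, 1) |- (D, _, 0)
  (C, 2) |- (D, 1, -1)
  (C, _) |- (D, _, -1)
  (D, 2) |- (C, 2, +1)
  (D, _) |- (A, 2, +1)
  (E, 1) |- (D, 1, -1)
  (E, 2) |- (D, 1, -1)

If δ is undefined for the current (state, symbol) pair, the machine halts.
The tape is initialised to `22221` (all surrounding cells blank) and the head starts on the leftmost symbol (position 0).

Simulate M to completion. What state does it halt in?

A | [2]2221_   read 2 → write _, move 0, go to D
D | [_]2221_   read _ → write 2, move +1, go to A
A | 2[2]221_   read 2 → write _, move 0, go to D
D | 2[_]221_   read _ → write 2, move +1, go to A
A | 22[2]21_   read 2 → write _, move 0, go to D
D | 22[_]21_   read _ → write 2, move +1, go to A
A | 222[2]1_   read 2 → write _, move 0, go to D
D | 222[_]1_   read _ → write 2, move +1, go to A
A | 2222[1]_   read 1 → write 2, move 0, go to B
B | 2222[2]_   read 2 → write _, move +1, go to E
E | 2222_[_]
No transition is defined for (E, _); M halts in state E.

E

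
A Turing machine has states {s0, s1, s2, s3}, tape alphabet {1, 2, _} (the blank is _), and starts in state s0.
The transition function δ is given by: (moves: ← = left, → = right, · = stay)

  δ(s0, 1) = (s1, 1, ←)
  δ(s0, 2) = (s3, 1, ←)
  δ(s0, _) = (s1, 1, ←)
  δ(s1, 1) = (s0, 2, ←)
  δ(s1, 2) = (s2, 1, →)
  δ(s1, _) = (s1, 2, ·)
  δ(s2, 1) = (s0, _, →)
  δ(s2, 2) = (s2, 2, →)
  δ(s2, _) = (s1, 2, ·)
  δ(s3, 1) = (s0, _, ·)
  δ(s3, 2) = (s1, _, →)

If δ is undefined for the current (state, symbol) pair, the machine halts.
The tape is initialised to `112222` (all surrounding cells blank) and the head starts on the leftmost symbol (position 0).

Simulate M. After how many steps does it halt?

9

s0 | _[1]12222   read 1 → write 1, move ←, go to s1
s1 | [_]112222   read _ → write 2, move ·, go to s1
s1 | [2]112222   read 2 → write 1, move →, go to s2
s2 | 1[1]12222   read 1 → write _, move →, go to s0
s0 | 1_[1]2222   read 1 → write 1, move ←, go to s1
s1 | 1[_]12222   read _ → write 2, move ·, go to s1
s1 | 1[2]12222   read 2 → write 1, move →, go to s2
s2 | 11[1]2222   read 1 → write _, move →, go to s0
s0 | 11_[2]222   read 2 → write 1, move ←, go to s3
s3 | 11[_]1222
M halts after 9 transitions.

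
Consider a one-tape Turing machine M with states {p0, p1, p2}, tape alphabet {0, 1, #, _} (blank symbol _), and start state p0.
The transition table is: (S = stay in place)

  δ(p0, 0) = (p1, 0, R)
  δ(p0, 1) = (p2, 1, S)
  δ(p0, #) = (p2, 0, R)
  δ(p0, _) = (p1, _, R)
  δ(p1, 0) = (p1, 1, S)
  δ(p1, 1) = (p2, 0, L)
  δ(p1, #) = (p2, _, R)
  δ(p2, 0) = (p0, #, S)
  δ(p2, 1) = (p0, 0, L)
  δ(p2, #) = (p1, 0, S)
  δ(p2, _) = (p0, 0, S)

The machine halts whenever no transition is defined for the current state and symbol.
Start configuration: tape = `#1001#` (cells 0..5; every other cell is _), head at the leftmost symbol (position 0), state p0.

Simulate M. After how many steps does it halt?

30

p0 | [#]1001#__   read # → write 0, move R, go to p2
p2 | 0[1]001#__   read 1 → write 0, move L, go to p0
p0 | [0]0001#__   read 0 → write 0, move R, go to p1
p1 | 0[0]001#__   read 0 → write 1, move S, go to p1
p1 | 0[1]001#__   read 1 → write 0, move L, go to p2
p2 | [0]0001#__   read 0 → write #, move S, go to p0
p0 | [#]0001#__   read # → write 0, move R, go to p2
p2 | 0[0]001#__   read 0 → write #, move S, go to p0
p0 | 0[#]001#__   read # → write 0, move R, go to p2
p2 | 00[0]01#__   read 0 → write #, move S, go to p0
p0 | 00[#]01#__   read # → write 0, move R, go to p2
p2 | 000[0]1#__   read 0 → write #, move S, go to p0
p0 | 000[#]1#__   read # → write 0, move R, go to p2
p2 | 0000[1]#__   read 1 → write 0, move L, go to p0
p0 | 000[0]0#__   read 0 → write 0, move R, go to p1
p1 | 0000[0]#__   read 0 → write 1, move S, go to p1
p1 | 0000[1]#__   read 1 → write 0, move L, go to p2
p2 | 000[0]0#__   read 0 → write #, move S, go to p0
p0 | 000[#]0#__   read # → write 0, move R, go to p2
p2 | 0000[0]#__   read 0 → write #, move S, go to p0
p0 | 0000[#]#__   read # → write 0, move R, go to p2
p2 | 00000[#]__   read # → write 0, move S, go to p1
p1 | 00000[0]__   read 0 → write 1, move S, go to p1
p1 | 00000[1]__   read 1 → write 0, move L, go to p2
p2 | 0000[0]0__   read 0 → write #, move S, go to p0
p0 | 0000[#]0__   read # → write 0, move R, go to p2
p2 | 00000[0]__   read 0 → write #, move S, go to p0
p0 | 00000[#]__   read # → write 0, move R, go to p2
p2 | 000000[_]_   read _ → write 0, move S, go to p0
p0 | 000000[0]_   read 0 → write 0, move R, go to p1
p1 | 0000000[_]
M halts after 30 transitions.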